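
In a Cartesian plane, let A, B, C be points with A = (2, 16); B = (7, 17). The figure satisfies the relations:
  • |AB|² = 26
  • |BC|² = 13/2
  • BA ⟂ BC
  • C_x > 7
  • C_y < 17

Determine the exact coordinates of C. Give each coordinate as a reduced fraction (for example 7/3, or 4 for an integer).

C = (15/2, 29/2)

1. C_x = 15/2  [[BA ⟂ BC ⇒ -5x-1y+52=0] ∩ [|C−(7, 17)|²=13/2]]
2. C_y = 29/2  [[BA ⟂ BC ⇒ -5x-1y+52=0] ∩ [|C−(7, 17)|²=13/2]]
   so C = (15/2, 29/2)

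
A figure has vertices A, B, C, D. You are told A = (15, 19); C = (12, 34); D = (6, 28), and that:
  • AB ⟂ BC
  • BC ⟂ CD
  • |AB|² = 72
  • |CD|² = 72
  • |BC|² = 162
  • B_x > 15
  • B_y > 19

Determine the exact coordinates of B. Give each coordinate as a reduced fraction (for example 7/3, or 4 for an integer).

B = (21, 25)

1. B_x = 21  [[BC ⟂ CD ⇒ 6x+6y-276=0] ∩ [|B−(15, 19)|²=72]]
2. B_y = 25  [[BC ⟂ CD ⇒ 6x+6y-276=0] ∩ [|B−(15, 19)|²=72]]
   so B = (21, 25)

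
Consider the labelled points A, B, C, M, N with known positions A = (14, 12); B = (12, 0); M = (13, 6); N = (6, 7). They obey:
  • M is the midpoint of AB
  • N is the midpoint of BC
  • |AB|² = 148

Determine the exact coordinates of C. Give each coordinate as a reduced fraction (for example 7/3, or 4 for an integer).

C = (0, 14)

1. C_x = 0  [C = 2·N−B = 2·(6, 7)−(12, 0)]
2. C_y = 14  [C = 2·N−B = 2·(6, 7)−(12, 0)]
   so C = (0, 14)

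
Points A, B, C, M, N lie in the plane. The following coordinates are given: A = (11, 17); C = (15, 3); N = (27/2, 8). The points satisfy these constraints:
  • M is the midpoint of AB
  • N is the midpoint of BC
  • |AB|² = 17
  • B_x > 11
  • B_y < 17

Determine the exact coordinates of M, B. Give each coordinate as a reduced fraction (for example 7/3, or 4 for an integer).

1. B_x = 12  [B = 2·N−C = 2·(27/2, 8)−(15, 3)]
2. B_y = 13  [B = 2·N−C = 2·(27/2, 8)−(15, 3)]
   so B = (12, 13)
3. M_x = 23/2  [2·M = A+B = (11, 17)+(12, 13)]
4. M_y = 15  [2·M = A+B = (11, 17)+(12, 13)]
   so M = (23/2, 15)

M = (23/2, 15)
B = (12, 13)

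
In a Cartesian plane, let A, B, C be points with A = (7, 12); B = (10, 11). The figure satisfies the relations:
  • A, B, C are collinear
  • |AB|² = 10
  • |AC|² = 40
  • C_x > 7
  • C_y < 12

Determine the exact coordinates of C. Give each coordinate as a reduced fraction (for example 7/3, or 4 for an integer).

1. C_x = 13  [[A, B, C are collinear ⇒ 1x+3y-43=0] ∩ [|C−(7, 12)|²=40]]
2. C_y = 10  [[A, B, C are collinear ⇒ 1x+3y-43=0] ∩ [|C−(7, 12)|²=40]]
   so C = (13, 10)

C = (13, 10)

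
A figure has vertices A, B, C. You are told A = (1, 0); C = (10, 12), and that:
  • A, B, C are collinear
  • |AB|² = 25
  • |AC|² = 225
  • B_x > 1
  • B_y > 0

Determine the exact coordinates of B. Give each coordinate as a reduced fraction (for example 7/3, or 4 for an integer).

B = (4, 4)

1. B_x = 4  [[A, B, C are collinear ⇒ 12x-9y-12=0] ∩ [|B−(1, 0)|²=25]]
2. B_y = 4  [[A, B, C are collinear ⇒ 12x-9y-12=0] ∩ [|B−(1, 0)|²=25]]
   so B = (4, 4)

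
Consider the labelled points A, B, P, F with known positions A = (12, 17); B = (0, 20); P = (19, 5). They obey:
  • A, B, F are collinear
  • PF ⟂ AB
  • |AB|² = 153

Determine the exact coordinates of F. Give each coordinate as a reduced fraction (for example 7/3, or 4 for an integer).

1. F_x = 364/17  [[A, B, F are collinear ⇒ -3x-12y+240=0] ∩ [PF ⟂ AB ⇒ -12x+3y+213=0]]
2. F_y = 249/17  [[A, B, F are collinear ⇒ -3x-12y+240=0] ∩ [PF ⟂ AB ⇒ -12x+3y+213=0]]
   so F = (364/17, 249/17)

F = (364/17, 249/17)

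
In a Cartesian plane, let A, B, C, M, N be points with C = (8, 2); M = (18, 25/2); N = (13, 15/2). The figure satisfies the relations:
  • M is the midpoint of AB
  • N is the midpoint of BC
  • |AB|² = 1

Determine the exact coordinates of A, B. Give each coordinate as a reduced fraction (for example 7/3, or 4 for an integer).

1. B_x = 18  [B = 2·N−C = 2·(13, 15/2)−(8, 2)]
2. B_y = 13  [B = 2·N−C = 2·(13, 15/2)−(8, 2)]
   so B = (18, 13)
3. A_x = 18  [A = 2·M−B = 2·(18, 25/2)−(18, 13)]
4. A_y = 12  [A = 2·M−B = 2·(18, 25/2)−(18, 13)]
   so A = (18, 12)

A = (18, 12)
B = (18, 13)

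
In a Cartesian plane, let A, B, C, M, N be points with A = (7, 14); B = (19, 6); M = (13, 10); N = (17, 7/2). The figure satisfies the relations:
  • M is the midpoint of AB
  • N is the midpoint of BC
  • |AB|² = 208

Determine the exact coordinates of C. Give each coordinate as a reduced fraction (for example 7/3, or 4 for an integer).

1. C_x = 15  [C = 2·N−B = 2·(17, 7/2)−(19, 6)]
2. C_y = 1  [C = 2·N−B = 2·(17, 7/2)−(19, 6)]
   so C = (15, 1)

C = (15, 1)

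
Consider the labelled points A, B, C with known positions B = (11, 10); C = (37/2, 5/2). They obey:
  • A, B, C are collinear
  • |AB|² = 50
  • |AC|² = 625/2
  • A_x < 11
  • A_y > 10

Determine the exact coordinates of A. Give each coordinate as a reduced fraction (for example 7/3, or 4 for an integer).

1. A_x = 6  [[A, B, C are collinear ⇒ 15/2x+15/2y-315/2=0] ∩ [|A−(11, 10)|²=50]]
2. A_y = 15  [[A, B, C are collinear ⇒ 15/2x+15/2y-315/2=0] ∩ [|A−(11, 10)|²=50]]
   so A = (6, 15)

A = (6, 15)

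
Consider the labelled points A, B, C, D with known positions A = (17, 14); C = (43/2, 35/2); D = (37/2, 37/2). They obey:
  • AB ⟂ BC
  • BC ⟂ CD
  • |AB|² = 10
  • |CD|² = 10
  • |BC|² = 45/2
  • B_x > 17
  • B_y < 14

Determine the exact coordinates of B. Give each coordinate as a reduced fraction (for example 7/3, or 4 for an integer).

B = (20, 13)

1. B_x = 20  [[BC ⟂ CD ⇒ 3x-1y-47=0] ∩ [|B−(17, 14)|²=10]]
2. B_y = 13  [[BC ⟂ CD ⇒ 3x-1y-47=0] ∩ [|B−(17, 14)|²=10]]
   so B = (20, 13)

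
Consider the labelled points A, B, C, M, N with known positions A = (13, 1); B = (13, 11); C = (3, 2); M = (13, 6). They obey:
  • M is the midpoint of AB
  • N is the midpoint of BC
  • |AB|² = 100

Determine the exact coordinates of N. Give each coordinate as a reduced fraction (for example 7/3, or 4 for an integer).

1. N_x = 8  [2·N = B+C = (13, 11)+(3, 2)]
2. N_y = 13/2  [2·N = B+C = (13, 11)+(3, 2)]
   so N = (8, 13/2)

N = (8, 13/2)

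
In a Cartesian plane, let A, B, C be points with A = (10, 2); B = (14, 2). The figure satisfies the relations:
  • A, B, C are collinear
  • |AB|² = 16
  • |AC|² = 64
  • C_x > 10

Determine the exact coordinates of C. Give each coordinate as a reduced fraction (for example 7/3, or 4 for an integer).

1. C_x = 18  [[A, B, C are collinear ⇒ 4y-8=0] ∩ [|C−(10, 2)|²=64]]
2. C_y = 2  [[A, B, C are collinear ⇒ 4y-8=0] ∩ [|C−(10, 2)|²=64]]
   so C = (18, 2)

C = (18, 2)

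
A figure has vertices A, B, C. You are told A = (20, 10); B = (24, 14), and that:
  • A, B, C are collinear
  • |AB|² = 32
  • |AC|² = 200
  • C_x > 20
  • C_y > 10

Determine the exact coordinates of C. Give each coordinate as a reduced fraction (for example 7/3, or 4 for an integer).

C = (30, 20)

1. C_x = 30  [[A, B, C are collinear ⇒ -4x+4y+40=0] ∩ [|C−(20, 10)|²=200]]
2. C_y = 20  [[A, B, C are collinear ⇒ -4x+4y+40=0] ∩ [|C−(20, 10)|²=200]]
   so C = (30, 20)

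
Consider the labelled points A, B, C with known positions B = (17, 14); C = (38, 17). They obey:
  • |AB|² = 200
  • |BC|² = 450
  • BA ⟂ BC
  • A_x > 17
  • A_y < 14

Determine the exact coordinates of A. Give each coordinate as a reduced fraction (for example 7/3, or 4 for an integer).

A = (19, 0)

1. A_x = 19  [[BA ⟂ BC ⇒ 21x+3y-399=0] ∩ [|A−(17, 14)|²=200]]
2. A_y = 0  [[BA ⟂ BC ⇒ 21x+3y-399=0] ∩ [|A−(17, 14)|²=200]]
   so A = (19, 0)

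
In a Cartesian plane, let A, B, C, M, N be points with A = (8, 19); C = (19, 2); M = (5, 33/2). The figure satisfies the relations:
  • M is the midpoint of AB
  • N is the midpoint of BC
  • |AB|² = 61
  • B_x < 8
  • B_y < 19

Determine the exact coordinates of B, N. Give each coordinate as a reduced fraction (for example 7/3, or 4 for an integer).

B = (2, 14)
N = (21/2, 8)

1. B_x = 2  [B = 2·M−A = 2·(5, 33/2)−(8, 19)]
2. B_y = 14  [B = 2·M−A = 2·(5, 33/2)−(8, 19)]
   so B = (2, 14)
3. N_x = 21/2  [2·N = B+C = (2, 14)+(19, 2)]
4. N_y = 8  [2·N = B+C = (2, 14)+(19, 2)]
   so N = (21/2, 8)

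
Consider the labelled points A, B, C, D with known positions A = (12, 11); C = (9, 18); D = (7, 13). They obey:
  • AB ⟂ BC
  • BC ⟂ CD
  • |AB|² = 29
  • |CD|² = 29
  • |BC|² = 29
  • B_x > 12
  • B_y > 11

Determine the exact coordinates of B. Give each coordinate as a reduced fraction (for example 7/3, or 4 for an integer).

B = (14, 16)

1. B_x = 14  [[BC ⟂ CD ⇒ 2x+5y-108=0] ∩ [|B−(12, 11)|²=29]]
2. B_y = 16  [[BC ⟂ CD ⇒ 2x+5y-108=0] ∩ [|B−(12, 11)|²=29]]
   so B = (14, 16)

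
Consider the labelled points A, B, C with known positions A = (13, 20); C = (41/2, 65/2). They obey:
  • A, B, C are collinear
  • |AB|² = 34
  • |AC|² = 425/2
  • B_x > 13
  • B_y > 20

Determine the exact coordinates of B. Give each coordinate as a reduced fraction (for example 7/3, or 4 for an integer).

1. B_x = 16  [[A, B, C are collinear ⇒ 25/2x-15/2y-25/2=0] ∩ [|B−(13, 20)|²=34]]
2. B_y = 25  [[A, B, C are collinear ⇒ 25/2x-15/2y-25/2=0] ∩ [|B−(13, 20)|²=34]]
   so B = (16, 25)

B = (16, 25)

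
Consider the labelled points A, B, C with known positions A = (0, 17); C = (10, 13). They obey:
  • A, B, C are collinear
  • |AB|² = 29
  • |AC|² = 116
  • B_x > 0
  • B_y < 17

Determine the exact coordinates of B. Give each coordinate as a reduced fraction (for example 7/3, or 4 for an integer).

B = (5, 15)

1. B_x = 5  [[A, B, C are collinear ⇒ -4x-10y+170=0] ∩ [|B−(0, 17)|²=29]]
2. B_y = 15  [[A, B, C are collinear ⇒ -4x-10y+170=0] ∩ [|B−(0, 17)|²=29]]
   so B = (5, 15)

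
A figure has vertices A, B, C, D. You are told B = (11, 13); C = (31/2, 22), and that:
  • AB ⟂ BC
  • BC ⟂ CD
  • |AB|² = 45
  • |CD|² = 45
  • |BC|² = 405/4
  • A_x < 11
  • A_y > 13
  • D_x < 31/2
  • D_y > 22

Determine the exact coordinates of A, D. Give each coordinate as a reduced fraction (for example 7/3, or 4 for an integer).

1. A_x = 5  [[AB ⟂ BC ⇒ -9/2x-9y+333/2=0] ∩ [|A−(11, 13)|²=45]]
2. A_y = 16  [[AB ⟂ BC ⇒ -9/2x-9y+333/2=0] ∩ [|A−(11, 13)|²=45]]
   so A = (5, 16)
3. D_x = 19/2  [[BC ⟂ CD ⇒ 9/2x+9y-1071/4=0] ∩ [|D−(31/2, 22)|²=45]]
4. D_y = 25  [[BC ⟂ CD ⇒ 9/2x+9y-1071/4=0] ∩ [|D−(31/2, 22)|²=45]]
   so D = (19/2, 25)

A = (5, 16)
D = (19/2, 25)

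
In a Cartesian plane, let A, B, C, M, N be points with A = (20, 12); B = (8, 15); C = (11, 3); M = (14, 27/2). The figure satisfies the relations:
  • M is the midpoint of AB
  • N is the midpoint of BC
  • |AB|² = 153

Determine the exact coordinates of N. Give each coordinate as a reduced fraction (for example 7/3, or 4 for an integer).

N = (19/2, 9)

1. N_x = 19/2  [2·N = B+C = (8, 15)+(11, 3)]
2. N_y = 9  [2·N = B+C = (8, 15)+(11, 3)]
   so N = (19/2, 9)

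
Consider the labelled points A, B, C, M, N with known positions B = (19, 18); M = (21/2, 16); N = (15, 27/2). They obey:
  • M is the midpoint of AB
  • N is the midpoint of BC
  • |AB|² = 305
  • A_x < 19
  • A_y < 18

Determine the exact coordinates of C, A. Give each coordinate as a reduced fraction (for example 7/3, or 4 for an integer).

C = (11, 9)
A = (2, 14)

1. A_x = 2  [A = 2·M−B = 2·(21/2, 16)−(19, 18)]
2. A_y = 14  [A = 2·M−B = 2·(21/2, 16)−(19, 18)]
   so A = (2, 14)
3. C_x = 11  [C = 2·N−B = 2·(15, 27/2)−(19, 18)]
4. C_y = 9  [C = 2·N−B = 2·(15, 27/2)−(19, 18)]
   so C = (11, 9)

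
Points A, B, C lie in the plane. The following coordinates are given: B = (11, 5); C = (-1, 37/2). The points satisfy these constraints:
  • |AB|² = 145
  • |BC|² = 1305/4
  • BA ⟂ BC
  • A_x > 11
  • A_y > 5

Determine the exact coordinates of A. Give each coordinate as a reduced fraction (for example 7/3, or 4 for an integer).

1. A_x = 20  [[BA ⟂ BC ⇒ -12x+27/2y+129/2=0] ∩ [|A−(11, 5)|²=145]]
2. A_y = 13  [[BA ⟂ BC ⇒ -12x+27/2y+129/2=0] ∩ [|A−(11, 5)|²=145]]
   so A = (20, 13)

A = (20, 13)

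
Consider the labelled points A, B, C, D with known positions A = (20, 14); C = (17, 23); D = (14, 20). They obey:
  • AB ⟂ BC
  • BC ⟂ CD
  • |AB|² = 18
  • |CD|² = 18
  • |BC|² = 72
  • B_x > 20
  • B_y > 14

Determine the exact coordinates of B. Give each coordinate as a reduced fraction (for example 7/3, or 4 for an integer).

1. B_x = 23  [[BC ⟂ CD ⇒ 3x+3y-120=0] ∩ [|B−(20, 14)|²=18]]
2. B_y = 17  [[BC ⟂ CD ⇒ 3x+3y-120=0] ∩ [|B−(20, 14)|²=18]]
   so B = (23, 17)

B = (23, 17)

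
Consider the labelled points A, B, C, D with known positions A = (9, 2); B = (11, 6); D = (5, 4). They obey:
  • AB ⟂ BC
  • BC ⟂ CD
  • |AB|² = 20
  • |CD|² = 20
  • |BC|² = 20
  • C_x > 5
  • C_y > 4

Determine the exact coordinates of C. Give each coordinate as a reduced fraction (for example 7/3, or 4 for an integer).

1. C_x = 7  [[AB ⟂ BC ⇒ 2x+4y-46=0] ∩ [|C−(5, 4)|²=20]]
2. C_y = 8  [[AB ⟂ BC ⇒ 2x+4y-46=0] ∩ [|C−(5, 4)|²=20]]
   so C = (7, 8)

C = (7, 8)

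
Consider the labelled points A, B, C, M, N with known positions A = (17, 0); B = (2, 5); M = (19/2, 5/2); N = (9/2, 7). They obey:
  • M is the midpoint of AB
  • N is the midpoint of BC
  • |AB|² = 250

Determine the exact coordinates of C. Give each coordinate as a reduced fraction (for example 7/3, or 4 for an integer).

C = (7, 9)

1. C_x = 7  [C = 2·N−B = 2·(9/2, 7)−(2, 5)]
2. C_y = 9  [C = 2·N−B = 2·(9/2, 7)−(2, 5)]
   so C = (7, 9)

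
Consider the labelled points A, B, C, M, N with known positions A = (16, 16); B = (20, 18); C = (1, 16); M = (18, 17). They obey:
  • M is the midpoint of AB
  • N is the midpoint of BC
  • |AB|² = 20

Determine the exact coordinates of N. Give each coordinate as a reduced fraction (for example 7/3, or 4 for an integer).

N = (21/2, 17)

1. N_x = 21/2  [2·N = B+C = (20, 18)+(1, 16)]
2. N_y = 17  [2·N = B+C = (20, 18)+(1, 16)]
   so N = (21/2, 17)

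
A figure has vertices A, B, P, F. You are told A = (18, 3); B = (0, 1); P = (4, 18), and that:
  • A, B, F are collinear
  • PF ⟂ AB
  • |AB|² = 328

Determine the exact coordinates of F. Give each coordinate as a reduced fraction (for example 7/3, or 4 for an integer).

F = (477/82, 135/82)

1. F_x = 477/82  [[A, B, F are collinear ⇒ 2x-18y+18=0] ∩ [PF ⟂ AB ⇒ -18x-2y+108=0]]
2. F_y = 135/82  [[A, B, F are collinear ⇒ 2x-18y+18=0] ∩ [PF ⟂ AB ⇒ -18x-2y+108=0]]
   so F = (477/82, 135/82)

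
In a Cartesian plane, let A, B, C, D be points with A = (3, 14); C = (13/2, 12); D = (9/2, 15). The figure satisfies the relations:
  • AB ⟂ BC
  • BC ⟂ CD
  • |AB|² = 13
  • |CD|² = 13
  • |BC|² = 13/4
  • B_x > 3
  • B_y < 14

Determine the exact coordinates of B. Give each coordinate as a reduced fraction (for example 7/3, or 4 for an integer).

B = (5, 11)

1. B_x = 5  [[BC ⟂ CD ⇒ 2x-3y+23=0] ∩ [|B−(3, 14)|²=13]]
2. B_y = 11  [[BC ⟂ CD ⇒ 2x-3y+23=0] ∩ [|B−(3, 14)|²=13]]
   so B = (5, 11)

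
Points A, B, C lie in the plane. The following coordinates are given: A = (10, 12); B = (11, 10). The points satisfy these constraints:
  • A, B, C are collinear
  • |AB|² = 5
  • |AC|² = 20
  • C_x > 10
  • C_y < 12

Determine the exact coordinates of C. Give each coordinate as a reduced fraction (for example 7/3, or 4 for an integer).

1. C_x = 12  [[A, B, C are collinear ⇒ 2x+1y-32=0] ∩ [|C−(10, 12)|²=20]]
2. C_y = 8  [[A, B, C are collinear ⇒ 2x+1y-32=0] ∩ [|C−(10, 12)|²=20]]
   so C = (12, 8)

C = (12, 8)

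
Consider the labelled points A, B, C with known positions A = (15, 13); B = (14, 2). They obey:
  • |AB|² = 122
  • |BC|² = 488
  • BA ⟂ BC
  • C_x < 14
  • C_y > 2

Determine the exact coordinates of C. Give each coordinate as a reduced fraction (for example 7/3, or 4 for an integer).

C = (-8, 4)

1. C_x = -8  [[BA ⟂ BC ⇒ 1x+11y-36=0] ∩ [|C−(14, 2)|²=488]]
2. C_y = 4  [[BA ⟂ BC ⇒ 1x+11y-36=0] ∩ [|C−(14, 2)|²=488]]
   so C = (-8, 4)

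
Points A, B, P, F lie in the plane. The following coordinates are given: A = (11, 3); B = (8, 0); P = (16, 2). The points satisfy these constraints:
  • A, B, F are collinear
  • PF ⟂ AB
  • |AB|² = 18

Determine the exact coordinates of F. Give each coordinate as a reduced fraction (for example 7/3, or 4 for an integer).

F = (13, 5)

1. F_x = 13  [[A, B, F are collinear ⇒ 3x-3y-24=0] ∩ [PF ⟂ AB ⇒ -3x-3y+54=0]]
2. F_y = 5  [[A, B, F are collinear ⇒ 3x-3y-24=0] ∩ [PF ⟂ AB ⇒ -3x-3y+54=0]]
   so F = (13, 5)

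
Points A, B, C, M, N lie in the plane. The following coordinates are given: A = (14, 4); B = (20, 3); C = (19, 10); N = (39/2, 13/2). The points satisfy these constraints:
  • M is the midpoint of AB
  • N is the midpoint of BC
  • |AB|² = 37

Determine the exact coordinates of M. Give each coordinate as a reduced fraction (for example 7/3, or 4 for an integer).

1. M_x = 17  [2·M = A+B = (14, 4)+(20, 3)]
2. M_y = 7/2  [2·M = A+B = (14, 4)+(20, 3)]
   so M = (17, 7/2)

M = (17, 7/2)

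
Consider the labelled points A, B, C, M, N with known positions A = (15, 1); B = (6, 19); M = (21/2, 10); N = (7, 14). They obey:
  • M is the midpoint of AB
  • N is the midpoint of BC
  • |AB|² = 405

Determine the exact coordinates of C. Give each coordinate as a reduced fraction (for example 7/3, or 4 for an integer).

1. C_x = 8  [C = 2·N−B = 2·(7, 14)−(6, 19)]
2. C_y = 9  [C = 2·N−B = 2·(7, 14)−(6, 19)]
   so C = (8, 9)

C = (8, 9)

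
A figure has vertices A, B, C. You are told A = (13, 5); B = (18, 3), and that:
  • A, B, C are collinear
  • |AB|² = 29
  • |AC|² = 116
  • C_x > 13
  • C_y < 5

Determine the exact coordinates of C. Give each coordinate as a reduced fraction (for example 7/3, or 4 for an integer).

1. C_x = 23  [[A, B, C are collinear ⇒ 2x+5y-51=0] ∩ [|C−(13, 5)|²=116]]
2. C_y = 1  [[A, B, C are collinear ⇒ 2x+5y-51=0] ∩ [|C−(13, 5)|²=116]]
   so C = (23, 1)

C = (23, 1)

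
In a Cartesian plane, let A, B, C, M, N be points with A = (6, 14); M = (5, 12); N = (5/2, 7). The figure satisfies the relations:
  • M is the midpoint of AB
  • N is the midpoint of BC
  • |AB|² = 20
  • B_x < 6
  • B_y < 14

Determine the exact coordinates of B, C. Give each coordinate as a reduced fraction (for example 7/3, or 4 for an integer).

B = (4, 10)
C = (1, 4)

1. B_x = 4  [B = 2·M−A = 2·(5, 12)−(6, 14)]
2. B_y = 10  [B = 2·M−A = 2·(5, 12)−(6, 14)]
   so B = (4, 10)
3. C_x = 1  [C = 2·N−B = 2·(5/2, 7)−(4, 10)]
4. C_y = 4  [C = 2·N−B = 2·(5/2, 7)−(4, 10)]
   so C = (1, 4)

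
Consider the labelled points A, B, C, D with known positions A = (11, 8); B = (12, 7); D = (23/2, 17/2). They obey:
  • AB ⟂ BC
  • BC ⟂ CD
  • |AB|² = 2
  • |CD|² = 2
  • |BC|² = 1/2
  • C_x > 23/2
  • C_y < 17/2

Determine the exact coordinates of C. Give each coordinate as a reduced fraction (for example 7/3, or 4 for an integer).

1. C_x = 25/2  [[AB ⟂ BC ⇒ 1x-1y-5=0] ∩ [|C−(23/2, 17/2)|²=2]]
2. C_y = 15/2  [[AB ⟂ BC ⇒ 1x-1y-5=0] ∩ [|C−(23/2, 17/2)|²=2]]
   so C = (25/2, 15/2)

C = (25/2, 15/2)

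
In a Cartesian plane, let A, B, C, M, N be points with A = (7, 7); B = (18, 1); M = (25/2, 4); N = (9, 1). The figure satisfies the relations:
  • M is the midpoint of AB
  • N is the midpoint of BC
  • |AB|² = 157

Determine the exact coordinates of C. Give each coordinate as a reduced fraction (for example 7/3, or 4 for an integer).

C = (0, 1)

1. C_x = 0  [C = 2·N−B = 2·(9, 1)−(18, 1)]
2. C_y = 1  [C = 2·N−B = 2·(9, 1)−(18, 1)]
   so C = (0, 1)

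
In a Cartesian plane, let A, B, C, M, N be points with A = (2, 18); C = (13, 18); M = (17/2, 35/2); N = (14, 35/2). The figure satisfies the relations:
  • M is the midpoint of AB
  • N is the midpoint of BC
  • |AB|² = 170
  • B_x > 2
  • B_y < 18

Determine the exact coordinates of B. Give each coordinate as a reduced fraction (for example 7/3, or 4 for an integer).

1. B_x = 15  [B = 2·M−A = 2·(17/2, 35/2)−(2, 18)]
2. B_y = 17  [B = 2·M−A = 2·(17/2, 35/2)−(2, 18)]
   so B = (15, 17)

B = (15, 17)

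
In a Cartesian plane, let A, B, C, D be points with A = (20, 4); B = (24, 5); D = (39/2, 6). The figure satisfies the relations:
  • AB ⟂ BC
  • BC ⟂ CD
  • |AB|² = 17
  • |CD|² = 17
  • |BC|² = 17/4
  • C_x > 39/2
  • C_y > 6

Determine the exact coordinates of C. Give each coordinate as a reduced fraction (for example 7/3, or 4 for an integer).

C = (47/2, 7)

1. C_x = 47/2  [[AB ⟂ BC ⇒ 4x+1y-101=0] ∩ [|C−(39/2, 6)|²=17]]
2. C_y = 7  [[AB ⟂ BC ⇒ 4x+1y-101=0] ∩ [|C−(39/2, 6)|²=17]]
   so C = (47/2, 7)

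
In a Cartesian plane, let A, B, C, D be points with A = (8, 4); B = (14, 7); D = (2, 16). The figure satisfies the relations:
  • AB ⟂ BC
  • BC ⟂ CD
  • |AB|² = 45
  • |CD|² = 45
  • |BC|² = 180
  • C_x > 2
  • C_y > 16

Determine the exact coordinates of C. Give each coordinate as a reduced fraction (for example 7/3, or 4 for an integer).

C = (8, 19)

1. C_x = 8  [[AB ⟂ BC ⇒ 6x+3y-105=0] ∩ [|C−(2, 16)|²=45]]
2. C_y = 19  [[AB ⟂ BC ⇒ 6x+3y-105=0] ∩ [|C−(2, 16)|²=45]]
   so C = (8, 19)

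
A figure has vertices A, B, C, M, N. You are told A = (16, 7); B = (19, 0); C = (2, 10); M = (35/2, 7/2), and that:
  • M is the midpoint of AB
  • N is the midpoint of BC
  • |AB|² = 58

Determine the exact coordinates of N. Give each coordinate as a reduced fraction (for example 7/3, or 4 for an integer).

N = (21/2, 5)

1. N_x = 21/2  [2·N = B+C = (19, 0)+(2, 10)]
2. N_y = 5  [2·N = B+C = (19, 0)+(2, 10)]
   so N = (21/2, 5)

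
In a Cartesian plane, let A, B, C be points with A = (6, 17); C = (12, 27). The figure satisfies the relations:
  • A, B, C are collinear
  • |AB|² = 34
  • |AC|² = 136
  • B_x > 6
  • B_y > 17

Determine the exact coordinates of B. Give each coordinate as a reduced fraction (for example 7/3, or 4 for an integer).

1. B_x = 9  [[A, B, C are collinear ⇒ 10x-6y+42=0] ∩ [|B−(6, 17)|²=34]]
2. B_y = 22  [[A, B, C are collinear ⇒ 10x-6y+42=0] ∩ [|B−(6, 17)|²=34]]
   so B = (9, 22)

B = (9, 22)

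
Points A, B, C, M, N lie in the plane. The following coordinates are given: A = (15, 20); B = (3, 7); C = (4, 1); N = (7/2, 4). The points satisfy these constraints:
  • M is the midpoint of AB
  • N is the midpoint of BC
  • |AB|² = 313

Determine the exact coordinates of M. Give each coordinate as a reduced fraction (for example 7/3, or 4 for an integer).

1. M_x = 9  [2·M = A+B = (15, 20)+(3, 7)]
2. M_y = 27/2  [2·M = A+B = (15, 20)+(3, 7)]
   so M = (9, 27/2)

M = (9, 27/2)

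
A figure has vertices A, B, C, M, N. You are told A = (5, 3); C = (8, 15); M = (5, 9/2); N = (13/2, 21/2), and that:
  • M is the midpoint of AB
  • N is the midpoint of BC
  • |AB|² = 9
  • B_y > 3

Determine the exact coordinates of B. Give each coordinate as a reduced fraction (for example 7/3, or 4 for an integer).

1. B_x = 5  [B = 2·M−A = 2·(5, 9/2)−(5, 3)]
2. B_y = 6  [B = 2·M−A = 2·(5, 9/2)−(5, 3)]
   so B = (5, 6)

B = (5, 6)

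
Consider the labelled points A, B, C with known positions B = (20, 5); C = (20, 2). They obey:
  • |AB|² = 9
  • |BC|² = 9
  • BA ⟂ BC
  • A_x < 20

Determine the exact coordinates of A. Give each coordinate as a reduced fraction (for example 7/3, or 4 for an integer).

1. A_x = 17  [[BA ⟂ BC ⇒ -3y+15=0] ∩ [|A−(20, 5)|²=9]]
2. A_y = 5  [[BA ⟂ BC ⇒ -3y+15=0] ∩ [|A−(20, 5)|²=9]]
   so A = (17, 5)

A = (17, 5)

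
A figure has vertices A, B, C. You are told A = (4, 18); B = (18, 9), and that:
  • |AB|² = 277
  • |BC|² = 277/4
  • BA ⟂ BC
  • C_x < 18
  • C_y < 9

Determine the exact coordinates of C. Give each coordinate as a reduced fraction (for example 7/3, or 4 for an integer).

1. C_x = 27/2  [[BA ⟂ BC ⇒ -14x+9y+171=0] ∩ [|C−(18, 9)|²=277/4]]
2. C_y = 2  [[BA ⟂ BC ⇒ -14x+9y+171=0] ∩ [|C−(18, 9)|²=277/4]]
   so C = (27/2, 2)

C = (27/2, 2)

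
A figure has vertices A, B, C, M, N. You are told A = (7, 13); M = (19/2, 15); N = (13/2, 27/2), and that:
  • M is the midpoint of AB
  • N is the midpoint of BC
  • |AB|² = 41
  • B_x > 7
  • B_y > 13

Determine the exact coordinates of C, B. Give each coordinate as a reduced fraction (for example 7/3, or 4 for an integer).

C = (1, 10)
B = (12, 17)

1. B_x = 12  [B = 2·M−A = 2·(19/2, 15)−(7, 13)]
2. B_y = 17  [B = 2·M−A = 2·(19/2, 15)−(7, 13)]
   so B = (12, 17)
3. C_x = 1  [C = 2·N−B = 2·(13/2, 27/2)−(12, 17)]
4. C_y = 10  [C = 2·N−B = 2·(13/2, 27/2)−(12, 17)]
   so C = (1, 10)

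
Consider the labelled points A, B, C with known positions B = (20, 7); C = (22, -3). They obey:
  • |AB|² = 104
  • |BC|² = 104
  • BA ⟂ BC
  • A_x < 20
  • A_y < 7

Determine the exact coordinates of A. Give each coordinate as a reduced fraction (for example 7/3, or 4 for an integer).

A = (10, 5)

1. A_x = 10  [[BA ⟂ BC ⇒ 2x-10y+30=0] ∩ [|A−(20, 7)|²=104]]
2. A_y = 5  [[BA ⟂ BC ⇒ 2x-10y+30=0] ∩ [|A−(20, 7)|²=104]]
   so A = (10, 5)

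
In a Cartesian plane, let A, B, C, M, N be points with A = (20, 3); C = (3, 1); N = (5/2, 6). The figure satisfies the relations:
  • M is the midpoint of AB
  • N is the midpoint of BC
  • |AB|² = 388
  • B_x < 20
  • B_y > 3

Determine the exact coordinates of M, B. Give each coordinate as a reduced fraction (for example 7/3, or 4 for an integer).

1. B_x = 2  [B = 2·N−C = 2·(5/2, 6)−(3, 1)]
2. B_y = 11  [B = 2·N−C = 2·(5/2, 6)−(3, 1)]
   so B = (2, 11)
3. M_x = 11  [2·M = A+B = (20, 3)+(2, 11)]
4. M_y = 7  [2·M = A+B = (20, 3)+(2, 11)]
   so M = (11, 7)

M = (11, 7)
B = (2, 11)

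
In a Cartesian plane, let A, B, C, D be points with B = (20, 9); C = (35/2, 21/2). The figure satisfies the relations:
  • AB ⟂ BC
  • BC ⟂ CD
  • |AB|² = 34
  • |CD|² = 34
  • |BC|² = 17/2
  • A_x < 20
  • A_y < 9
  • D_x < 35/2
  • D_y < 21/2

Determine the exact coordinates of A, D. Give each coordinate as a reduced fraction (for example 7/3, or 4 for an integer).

A = (17, 4)
D = (29/2, 11/2)

1. A_x = 17  [[AB ⟂ BC ⇒ 5/2x-3/2y-73/2=0] ∩ [|A−(20, 9)|²=34]]
2. A_y = 4  [[AB ⟂ BC ⇒ 5/2x-3/2y-73/2=0] ∩ [|A−(20, 9)|²=34]]
   so A = (17, 4)
3. D_x = 29/2  [[BC ⟂ CD ⇒ -5/2x+3/2y+28=0] ∩ [|D−(35/2, 21/2)|²=34]]
4. D_y = 11/2  [[BC ⟂ CD ⇒ -5/2x+3/2y+28=0] ∩ [|D−(35/2, 21/2)|²=34]]
   so D = (29/2, 11/2)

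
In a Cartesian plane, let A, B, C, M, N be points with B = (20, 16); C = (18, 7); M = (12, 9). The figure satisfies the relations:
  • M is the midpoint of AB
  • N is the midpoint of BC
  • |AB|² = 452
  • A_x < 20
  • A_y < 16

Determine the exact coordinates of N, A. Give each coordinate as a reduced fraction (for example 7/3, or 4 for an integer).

1. A_x = 4  [A = 2·M−B = 2·(12, 9)−(20, 16)]
2. A_y = 2  [A = 2·M−B = 2·(12, 9)−(20, 16)]
   so A = (4, 2)
3. N_x = 19  [2·N = B+C = (20, 16)+(18, 7)]
4. N_y = 23/2  [2·N = B+C = (20, 16)+(18, 7)]
   so N = (19, 23/2)

N = (19, 23/2)
A = (4, 2)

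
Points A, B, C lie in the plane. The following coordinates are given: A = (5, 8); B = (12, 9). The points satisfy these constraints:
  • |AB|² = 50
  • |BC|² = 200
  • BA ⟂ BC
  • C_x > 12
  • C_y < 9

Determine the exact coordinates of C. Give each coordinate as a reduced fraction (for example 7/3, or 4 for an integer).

1. C_x = 14  [[BA ⟂ BC ⇒ -7x-1y+93=0] ∩ [|C−(12, 9)|²=200]]
2. C_y = -5  [[BA ⟂ BC ⇒ -7x-1y+93=0] ∩ [|C−(12, 9)|²=200]]
   so C = (14, -5)

C = (14, -5)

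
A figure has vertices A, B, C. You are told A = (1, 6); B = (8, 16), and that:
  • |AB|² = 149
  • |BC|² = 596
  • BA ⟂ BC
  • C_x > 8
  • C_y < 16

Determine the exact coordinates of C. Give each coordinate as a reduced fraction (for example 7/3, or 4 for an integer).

1. C_x = 28  [[BA ⟂ BC ⇒ -7x-10y+216=0] ∩ [|C−(8, 16)|²=596]]
2. C_y = 2  [[BA ⟂ BC ⇒ -7x-10y+216=0] ∩ [|C−(8, 16)|²=596]]
   so C = (28, 2)

C = (28, 2)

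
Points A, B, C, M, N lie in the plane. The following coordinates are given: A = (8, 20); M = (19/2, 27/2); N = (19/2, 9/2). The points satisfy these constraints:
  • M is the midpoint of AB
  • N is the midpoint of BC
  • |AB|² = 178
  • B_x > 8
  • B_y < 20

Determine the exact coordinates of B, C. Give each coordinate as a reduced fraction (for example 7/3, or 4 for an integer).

B = (11, 7)
C = (8, 2)

1. B_x = 11  [B = 2·M−A = 2·(19/2, 27/2)−(8, 20)]
2. B_y = 7  [B = 2·M−A = 2·(19/2, 27/2)−(8, 20)]
   so B = (11, 7)
3. C_x = 8  [C = 2·N−B = 2·(19/2, 9/2)−(11, 7)]
4. C_y = 2  [C = 2·N−B = 2·(19/2, 9/2)−(11, 7)]
   so C = (8, 2)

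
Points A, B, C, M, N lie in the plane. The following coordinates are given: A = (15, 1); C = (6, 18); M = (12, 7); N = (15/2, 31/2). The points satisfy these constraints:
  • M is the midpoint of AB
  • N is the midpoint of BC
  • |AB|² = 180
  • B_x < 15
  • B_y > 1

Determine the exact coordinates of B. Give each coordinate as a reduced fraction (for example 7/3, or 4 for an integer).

1. B_x = 9  [B = 2·M−A = 2·(12, 7)−(15, 1)]
2. B_y = 13  [B = 2·M−A = 2·(12, 7)−(15, 1)]
   so B = (9, 13)

B = (9, 13)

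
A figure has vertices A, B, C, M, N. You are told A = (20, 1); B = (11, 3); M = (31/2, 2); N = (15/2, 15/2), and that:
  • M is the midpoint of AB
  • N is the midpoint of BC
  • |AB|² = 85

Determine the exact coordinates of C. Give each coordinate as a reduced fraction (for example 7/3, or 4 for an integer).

C = (4, 12)

1. C_x = 4  [C = 2·N−B = 2·(15/2, 15/2)−(11, 3)]
2. C_y = 12  [C = 2·N−B = 2·(15/2, 15/2)−(11, 3)]
   so C = (4, 12)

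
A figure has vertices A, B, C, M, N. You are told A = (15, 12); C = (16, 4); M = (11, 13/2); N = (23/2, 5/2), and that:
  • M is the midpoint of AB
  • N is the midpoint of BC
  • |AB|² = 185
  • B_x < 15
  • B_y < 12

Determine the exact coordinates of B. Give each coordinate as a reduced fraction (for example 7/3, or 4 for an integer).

B = (7, 1)

1. B_x = 7  [B = 2·M−A = 2·(11, 13/2)−(15, 12)]
2. B_y = 1  [B = 2·M−A = 2·(11, 13/2)−(15, 12)]
   so B = (7, 1)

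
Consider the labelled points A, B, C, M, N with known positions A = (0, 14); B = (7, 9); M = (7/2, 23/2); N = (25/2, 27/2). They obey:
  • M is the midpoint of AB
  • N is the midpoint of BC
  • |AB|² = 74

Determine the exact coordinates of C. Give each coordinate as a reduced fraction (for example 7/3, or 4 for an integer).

C = (18, 18)

1. C_x = 18  [C = 2·N−B = 2·(25/2, 27/2)−(7, 9)]
2. C_y = 18  [C = 2·N−B = 2·(25/2, 27/2)−(7, 9)]
   so C = (18, 18)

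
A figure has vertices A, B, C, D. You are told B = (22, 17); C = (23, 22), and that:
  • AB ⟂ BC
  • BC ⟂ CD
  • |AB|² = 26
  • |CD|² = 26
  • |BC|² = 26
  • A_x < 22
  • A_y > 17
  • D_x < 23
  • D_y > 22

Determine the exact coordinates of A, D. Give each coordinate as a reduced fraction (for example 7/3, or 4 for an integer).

A = (17, 18)
D = (18, 23)

1. A_x = 17  [[AB ⟂ BC ⇒ -1x-5y+107=0] ∩ [|A−(22, 17)|²=26]]
2. A_y = 18  [[AB ⟂ BC ⇒ -1x-5y+107=0] ∩ [|A−(22, 17)|²=26]]
   so A = (17, 18)
3. D_x = 18  [[BC ⟂ CD ⇒ 1x+5y-133=0] ∩ [|D−(23, 22)|²=26]]
4. D_y = 23  [[BC ⟂ CD ⇒ 1x+5y-133=0] ∩ [|D−(23, 22)|²=26]]
   so D = (18, 23)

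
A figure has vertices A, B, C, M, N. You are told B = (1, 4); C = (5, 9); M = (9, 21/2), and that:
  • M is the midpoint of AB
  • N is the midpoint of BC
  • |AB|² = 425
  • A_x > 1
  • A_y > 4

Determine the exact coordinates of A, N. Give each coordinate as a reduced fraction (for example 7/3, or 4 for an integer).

A = (17, 17)
N = (3, 13/2)

1. A_x = 17  [A = 2·M−B = 2·(9, 21/2)−(1, 4)]
2. A_y = 17  [A = 2·M−B = 2·(9, 21/2)−(1, 4)]
   so A = (17, 17)
3. N_x = 3  [2·N = B+C = (1, 4)+(5, 9)]
4. N_y = 13/2  [2·N = B+C = (1, 4)+(5, 9)]
   so N = (3, 13/2)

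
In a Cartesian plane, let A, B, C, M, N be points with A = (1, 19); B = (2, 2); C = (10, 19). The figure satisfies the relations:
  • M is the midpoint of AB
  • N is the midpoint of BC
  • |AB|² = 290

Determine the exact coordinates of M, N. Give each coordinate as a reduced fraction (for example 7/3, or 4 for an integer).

M = (3/2, 21/2)
N = (6, 21/2)

1. M_x = 3/2  [2·M = A+B = (1, 19)+(2, 2)]
2. M_y = 21/2  [2·M = A+B = (1, 19)+(2, 2)]
   so M = (3/2, 21/2)
3. N_x = 6  [2·N = B+C = (2, 2)+(10, 19)]
4. N_y = 21/2  [2·N = B+C = (2, 2)+(10, 19)]
   so N = (6, 21/2)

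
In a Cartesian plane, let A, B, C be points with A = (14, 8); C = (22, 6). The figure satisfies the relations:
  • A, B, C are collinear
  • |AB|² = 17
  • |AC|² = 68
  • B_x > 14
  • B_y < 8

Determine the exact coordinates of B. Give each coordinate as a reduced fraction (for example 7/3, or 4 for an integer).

B = (18, 7)

1. B_x = 18  [[A, B, C are collinear ⇒ -2x-8y+92=0] ∩ [|B−(14, 8)|²=17]]
2. B_y = 7  [[A, B, C are collinear ⇒ -2x-8y+92=0] ∩ [|B−(14, 8)|²=17]]
   so B = (18, 7)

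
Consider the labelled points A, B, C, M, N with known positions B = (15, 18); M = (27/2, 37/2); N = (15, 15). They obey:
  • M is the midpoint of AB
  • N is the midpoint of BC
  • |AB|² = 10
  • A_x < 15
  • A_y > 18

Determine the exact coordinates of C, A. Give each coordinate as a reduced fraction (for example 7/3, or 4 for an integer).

C = (15, 12)
A = (12, 19)

1. A_x = 12  [A = 2·M−B = 2·(27/2, 37/2)−(15, 18)]
2. A_y = 19  [A = 2·M−B = 2·(27/2, 37/2)−(15, 18)]
   so A = (12, 19)
3. C_x = 15  [C = 2·N−B = 2·(15, 15)−(15, 18)]
4. C_y = 12  [C = 2·N−B = 2·(15, 15)−(15, 18)]
   so C = (15, 12)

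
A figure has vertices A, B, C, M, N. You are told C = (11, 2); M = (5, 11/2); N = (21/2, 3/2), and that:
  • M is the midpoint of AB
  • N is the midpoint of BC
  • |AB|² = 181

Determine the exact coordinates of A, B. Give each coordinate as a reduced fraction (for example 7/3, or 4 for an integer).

A = (0, 10)
B = (10, 1)

1. B_x = 10  [B = 2·N−C = 2·(21/2, 3/2)−(11, 2)]
2. B_y = 1  [B = 2·N−C = 2·(21/2, 3/2)−(11, 2)]
   so B = (10, 1)
3. A_x = 0  [A = 2·M−B = 2·(5, 11/2)−(10, 1)]
4. A_y = 10  [A = 2·M−B = 2·(5, 11/2)−(10, 1)]
   so A = (0, 10)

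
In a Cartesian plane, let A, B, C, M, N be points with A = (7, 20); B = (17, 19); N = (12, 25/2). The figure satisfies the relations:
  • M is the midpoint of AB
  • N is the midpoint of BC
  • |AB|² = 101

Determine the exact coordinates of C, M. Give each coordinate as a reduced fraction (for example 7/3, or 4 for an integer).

C = (7, 6)
M = (12, 39/2)

1. M_x = 12  [2·M = A+B = (7, 20)+(17, 19)]
2. M_y = 39/2  [2·M = A+B = (7, 20)+(17, 19)]
   so M = (12, 39/2)
3. C_x = 7  [C = 2·N−B = 2·(12, 25/2)−(17, 19)]
4. C_y = 6  [C = 2·N−B = 2·(12, 25/2)−(17, 19)]
   so C = (7, 6)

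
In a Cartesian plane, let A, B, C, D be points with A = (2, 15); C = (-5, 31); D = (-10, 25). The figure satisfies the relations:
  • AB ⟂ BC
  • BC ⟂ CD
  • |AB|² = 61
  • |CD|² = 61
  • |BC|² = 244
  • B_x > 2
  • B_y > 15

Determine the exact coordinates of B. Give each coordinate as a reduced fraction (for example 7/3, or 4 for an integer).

B = (7, 21)

1. B_x = 7  [[BC ⟂ CD ⇒ 5x+6y-161=0] ∩ [|B−(2, 15)|²=61]]
2. B_y = 21  [[BC ⟂ CD ⇒ 5x+6y-161=0] ∩ [|B−(2, 15)|²=61]]
   so B = (7, 21)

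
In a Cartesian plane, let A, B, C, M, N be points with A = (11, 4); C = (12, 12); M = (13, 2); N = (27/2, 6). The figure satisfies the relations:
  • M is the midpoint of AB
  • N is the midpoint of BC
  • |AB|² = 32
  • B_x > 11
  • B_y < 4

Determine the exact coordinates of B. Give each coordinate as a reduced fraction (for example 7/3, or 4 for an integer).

B = (15, 0)

1. B_x = 15  [B = 2·M−A = 2·(13, 2)−(11, 4)]
2. B_y = 0  [B = 2·M−A = 2·(13, 2)−(11, 4)]
   so B = (15, 0)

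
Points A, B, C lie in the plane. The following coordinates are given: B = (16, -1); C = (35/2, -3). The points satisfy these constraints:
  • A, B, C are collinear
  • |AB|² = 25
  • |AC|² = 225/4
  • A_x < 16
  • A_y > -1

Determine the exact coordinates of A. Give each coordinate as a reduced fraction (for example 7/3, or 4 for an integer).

1. A_x = 13  [[A, B, C are collinear ⇒ 2x+3/2y-61/2=0] ∩ [|A−(16, -1)|²=25]]
2. A_y = 3  [[A, B, C are collinear ⇒ 2x+3/2y-61/2=0] ∩ [|A−(16, -1)|²=25]]
   so A = (13, 3)

A = (13, 3)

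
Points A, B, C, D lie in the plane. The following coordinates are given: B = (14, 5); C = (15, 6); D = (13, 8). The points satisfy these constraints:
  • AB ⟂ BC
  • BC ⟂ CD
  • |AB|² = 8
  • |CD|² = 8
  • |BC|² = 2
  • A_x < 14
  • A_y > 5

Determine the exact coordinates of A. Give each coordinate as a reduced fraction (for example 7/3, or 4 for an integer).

A = (12, 7)

1. A_x = 12  [[AB ⟂ BC ⇒ -1x-1y+19=0] ∩ [|A−(14, 5)|²=8]]
2. A_y = 7  [[AB ⟂ BC ⇒ -1x-1y+19=0] ∩ [|A−(14, 5)|²=8]]
   so A = (12, 7)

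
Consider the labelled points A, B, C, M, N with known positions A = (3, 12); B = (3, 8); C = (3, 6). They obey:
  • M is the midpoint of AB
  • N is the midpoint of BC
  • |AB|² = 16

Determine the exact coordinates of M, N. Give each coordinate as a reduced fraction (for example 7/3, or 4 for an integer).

M = (3, 10)
N = (3, 7)

1. M_x = 3  [2·M = A+B = (3, 12)+(3, 8)]
2. M_y = 10  [2·M = A+B = (3, 12)+(3, 8)]
   so M = (3, 10)
3. N_x = 3  [2·N = B+C = (3, 8)+(3, 6)]
4. N_y = 7  [2·N = B+C = (3, 8)+(3, 6)]
   so N = (3, 7)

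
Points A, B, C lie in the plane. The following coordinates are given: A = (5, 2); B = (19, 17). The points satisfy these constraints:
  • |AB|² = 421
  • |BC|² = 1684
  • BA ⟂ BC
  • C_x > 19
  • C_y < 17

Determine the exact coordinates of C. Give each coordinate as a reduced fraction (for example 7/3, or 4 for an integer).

C = (49, -11)

1. C_x = 49  [[BA ⟂ BC ⇒ -14x-15y+521=0] ∩ [|C−(19, 17)|²=1684]]
2. C_y = -11  [[BA ⟂ BC ⇒ -14x-15y+521=0] ∩ [|C−(19, 17)|²=1684]]
   so C = (49, -11)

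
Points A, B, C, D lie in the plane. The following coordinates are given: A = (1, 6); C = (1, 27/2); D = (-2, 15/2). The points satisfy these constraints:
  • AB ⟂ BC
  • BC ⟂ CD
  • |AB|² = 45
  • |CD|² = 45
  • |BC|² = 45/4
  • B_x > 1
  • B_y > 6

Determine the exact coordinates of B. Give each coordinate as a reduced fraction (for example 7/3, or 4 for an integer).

1. B_x = 4  [[BC ⟂ CD ⇒ 3x+6y-84=0] ∩ [|B−(1, 6)|²=45]]
2. B_y = 12  [[BC ⟂ CD ⇒ 3x+6y-84=0] ∩ [|B−(1, 6)|²=45]]
   so B = (4, 12)

B = (4, 12)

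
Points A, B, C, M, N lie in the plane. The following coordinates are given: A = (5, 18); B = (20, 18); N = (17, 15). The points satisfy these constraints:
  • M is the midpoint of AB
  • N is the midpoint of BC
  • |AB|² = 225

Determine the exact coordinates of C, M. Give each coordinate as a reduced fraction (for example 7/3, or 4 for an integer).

1. M_x = 25/2  [2·M = A+B = (5, 18)+(20, 18)]
2. M_y = 18  [2·M = A+B = (5, 18)+(20, 18)]
   so M = (25/2, 18)
3. C_x = 14  [C = 2·N−B = 2·(17, 15)−(20, 18)]
4. C_y = 12  [C = 2·N−B = 2·(17, 15)−(20, 18)]
   so C = (14, 12)

C = (14, 12)
M = (25/2, 18)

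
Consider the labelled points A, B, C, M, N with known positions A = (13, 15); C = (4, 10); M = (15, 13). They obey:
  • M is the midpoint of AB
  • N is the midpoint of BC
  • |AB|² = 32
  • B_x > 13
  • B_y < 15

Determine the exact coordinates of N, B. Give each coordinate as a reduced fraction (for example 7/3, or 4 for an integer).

1. B_x = 17  [B = 2·M−A = 2·(15, 13)−(13, 15)]
2. B_y = 11  [B = 2·M−A = 2·(15, 13)−(13, 15)]
   so B = (17, 11)
3. N_x = 21/2  [2·N = B+C = (17, 11)+(4, 10)]
4. N_y = 21/2  [2·N = B+C = (17, 11)+(4, 10)]
   so N = (21/2, 21/2)

N = (21/2, 21/2)
B = (17, 11)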